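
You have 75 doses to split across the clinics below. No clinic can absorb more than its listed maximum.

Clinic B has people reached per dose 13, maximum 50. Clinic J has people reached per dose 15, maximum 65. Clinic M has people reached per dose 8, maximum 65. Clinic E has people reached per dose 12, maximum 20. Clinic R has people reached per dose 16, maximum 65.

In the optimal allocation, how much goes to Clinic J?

10

Rank by people reached per dose: Clinic R 16 > Clinic J 15 > Clinic B 13 > Clinic E 12 > Clinic M 8.
Clinic R: +65 to 65 (cap) ; 10 left.
Clinic J has room for 65 but only 10 remain, so it gets 10.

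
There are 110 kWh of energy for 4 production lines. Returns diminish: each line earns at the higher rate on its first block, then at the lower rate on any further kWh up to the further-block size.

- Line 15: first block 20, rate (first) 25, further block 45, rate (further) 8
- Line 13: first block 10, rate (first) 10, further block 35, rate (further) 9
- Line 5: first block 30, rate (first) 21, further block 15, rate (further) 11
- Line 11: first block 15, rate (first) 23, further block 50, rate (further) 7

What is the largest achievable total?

1920

Order all 8 blocks by rate: Line 15/tier1 25 > Line 11/tier1 23 > Line 5/tier1 21 > Line 5/tier2 11 > Line 13/tier1 10 > Line 13/tier2 9 > Line 15/tier2 8 > Line 11/tier2 7.
Line 15/tier1 (25): +20 → 90 left.
Line 11/tier1 (23): +15 → 75 left.
Line 5 tier1 at 21: fill all 30 → 45 left.
Line 5/tier2 (11): +15 → 30 left.
Line 13 tier1 at 10: fill all 10 → 20 left.
Line 13 tier2 at 9: only 20 left, fill 20.
Total = 25×20 + 23×15 + 21×30 + 11×15 + 10×10 + 9×20 = 1920.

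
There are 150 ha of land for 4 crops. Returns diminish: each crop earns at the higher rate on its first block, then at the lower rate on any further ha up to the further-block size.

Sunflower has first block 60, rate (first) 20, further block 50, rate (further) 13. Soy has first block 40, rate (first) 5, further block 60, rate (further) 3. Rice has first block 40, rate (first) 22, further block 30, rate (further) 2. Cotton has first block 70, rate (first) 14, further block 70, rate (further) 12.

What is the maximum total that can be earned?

Rank every tier by rate: Rice/T1 22 > Sunflower/T1 20 > Cotton/T1 14 > Sunflower/T2 13 > Cotton/T2 12 > Soy/T1 5 > Soy/T2 3 > Rice/T2 2.
Rice/T1 (22): +40 → 110 left.
Fill Sunflower T1 block (60 at 20) → 50 left.
Cotton T1 at 14: only 50 left, fill 50.
Total = 22×40 + 20×60 + 14×50 = 2780.

2780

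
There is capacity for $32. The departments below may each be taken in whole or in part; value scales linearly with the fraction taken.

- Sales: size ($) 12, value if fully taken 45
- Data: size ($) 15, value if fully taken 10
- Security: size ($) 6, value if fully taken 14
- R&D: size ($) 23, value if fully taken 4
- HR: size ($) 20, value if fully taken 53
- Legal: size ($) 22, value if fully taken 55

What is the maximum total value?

98

Sort by value density: Sales 45/12≈3.75, HR 53/20≈2.65, Legal 55/22≈2.5, Security 14/6≈2.33, Data 10/15≈0.667, R&D 4/23≈0.174.
Take all of Sales (12 $, value 45) ; 20 $ left.
HR: take in full, 20 $ for value 53 ; 0 left.
Total value = 98.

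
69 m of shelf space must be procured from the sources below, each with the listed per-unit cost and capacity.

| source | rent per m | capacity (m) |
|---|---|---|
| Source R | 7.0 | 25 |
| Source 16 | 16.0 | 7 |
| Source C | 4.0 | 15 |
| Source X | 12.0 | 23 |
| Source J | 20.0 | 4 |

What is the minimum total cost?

Cheapest first:
Source C (4.0): use full 15 — 54 m to go.
Take 25 from Source R at 7.0 — need 29 more.
Source X (12.0): use full 23 — 6 m to go.
Source 16 (16.0): take the remaining 6 — done.
Source J: unused.
Cost = 15×4.0 + 25×7.0 + 23×12.0 + 6×16.0 = 607.

607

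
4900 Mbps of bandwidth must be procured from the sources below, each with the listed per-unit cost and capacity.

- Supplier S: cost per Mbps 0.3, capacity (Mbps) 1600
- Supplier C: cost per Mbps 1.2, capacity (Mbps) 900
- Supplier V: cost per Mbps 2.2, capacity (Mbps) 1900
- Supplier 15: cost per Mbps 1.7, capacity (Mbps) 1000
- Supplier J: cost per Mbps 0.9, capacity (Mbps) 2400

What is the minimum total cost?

Fill from the cheapest source first.
Supplier S (0.3): use full 1600 → 3300 Mbps to go.
Take 2400 from Supplier J at 0.9 → need 900 more.
Take 900 from Supplier C at 1.2 → need 0 more.
Supplier 15, Supplier V: unused.
Cost = 1600×0.3 + 2400×0.9 + 900×1.2 = 3720.

3720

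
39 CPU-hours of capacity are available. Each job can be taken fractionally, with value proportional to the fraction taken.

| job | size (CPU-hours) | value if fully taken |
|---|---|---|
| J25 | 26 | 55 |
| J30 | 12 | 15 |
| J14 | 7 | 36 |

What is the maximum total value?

Rank by value-to-size ratio: J14 36/7≈5.14, J25 55/26≈2.12, J30 15/12≈1.25.
Take all of J14 (7 CPU-hours, value 36) — 32 CPU-hours left.
Take all of J25 (26 CPU-hours, value 55) — 6 CPU-hours left.
6 CPU-hours left: a 6/12 share of J30 gives 15×6/12 = 7.5.
Total value = 98.5.

98.5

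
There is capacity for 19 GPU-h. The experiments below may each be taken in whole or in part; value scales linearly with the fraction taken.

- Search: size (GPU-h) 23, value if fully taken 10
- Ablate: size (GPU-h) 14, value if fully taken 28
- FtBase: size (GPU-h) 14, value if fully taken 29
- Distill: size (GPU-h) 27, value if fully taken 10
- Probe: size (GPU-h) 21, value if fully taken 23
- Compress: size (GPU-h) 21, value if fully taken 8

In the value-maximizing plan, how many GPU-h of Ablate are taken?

Sort by value density: FtBase 29/14≈2.07, Ablate 28/14≈2, Probe 23/21≈1.1, Search 10/23≈0.435, Compress 8/21≈0.381, Distill 10/27≈0.37.
FtBase: take in full, 14 GPU-h for value 29 → 5 left.
Fill the last 5 GPU-h with part of Ablate: 5/14 of it earns 10.

5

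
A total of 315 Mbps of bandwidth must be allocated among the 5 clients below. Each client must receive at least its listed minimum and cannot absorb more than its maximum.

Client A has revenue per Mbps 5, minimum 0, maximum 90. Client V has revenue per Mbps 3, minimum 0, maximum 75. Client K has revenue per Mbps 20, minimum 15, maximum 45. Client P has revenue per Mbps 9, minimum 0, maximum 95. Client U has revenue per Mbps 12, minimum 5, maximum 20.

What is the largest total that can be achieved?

2640

Meeting every minimum uses 0+0+15+0+5 = 20 Mbps, leaving 295.
Rank by revenue per Mbps: Client K 20 > Client U 12 > Client P 9 > Client A 5 > Client V 3.
Give Client K 30 more to hit its cap of 45 → 265 left.
Client U: +15 to 20 (cap) → 250 left.
Client P: +95 to 95 (cap) → 155 left.
Client A takes 90 more to reach its cap of 90 → 65 left.
Client V: +65 (room for 75) → 65. Pool exhausted.
Total = 5×90 + 3×65 + 20×45 + 9×95 + 12×20 = 2640.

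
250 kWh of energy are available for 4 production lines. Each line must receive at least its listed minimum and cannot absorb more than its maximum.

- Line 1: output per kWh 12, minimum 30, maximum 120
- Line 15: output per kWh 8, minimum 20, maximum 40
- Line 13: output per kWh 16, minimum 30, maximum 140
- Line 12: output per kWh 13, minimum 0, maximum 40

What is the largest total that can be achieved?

3520

Meeting every minimum uses 30+20+30+0 = 80 kWh, leaving 170.
Rank by output per kWh: Line 13 16 > Line 12 13 > Line 1 12 > Line 15 8.
Line 13: +110 to 140 (cap) ; 60 left.
Line 12 takes 40 more to reach its cap of 40 ; 20 left.
Line 1 has room for 90 more but only 20 remain, so it gets 50.
Total = 12×50 + 8×20 + 16×140 + 13×40 = 3520.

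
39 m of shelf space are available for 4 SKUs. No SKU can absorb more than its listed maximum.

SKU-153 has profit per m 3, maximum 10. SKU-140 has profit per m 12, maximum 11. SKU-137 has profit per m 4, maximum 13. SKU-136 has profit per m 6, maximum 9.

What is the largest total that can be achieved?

Rank by profit per m: SKU-140 12 > SKU-136 6 > SKU-137 4 > SKU-153 3.
SKU-140 takes 11 to reach its cap of 11 ; 28 left.
Give SKU-136 9 to hit its cap of 9 ; 19 left.
SKU-137: +13 to 13 (cap) ; 6 left.
SKU-153: +6 (room for 10) → 6. Pool exhausted.
Total = 3×6 + 12×11 + 4×13 + 6×9 = 256.

256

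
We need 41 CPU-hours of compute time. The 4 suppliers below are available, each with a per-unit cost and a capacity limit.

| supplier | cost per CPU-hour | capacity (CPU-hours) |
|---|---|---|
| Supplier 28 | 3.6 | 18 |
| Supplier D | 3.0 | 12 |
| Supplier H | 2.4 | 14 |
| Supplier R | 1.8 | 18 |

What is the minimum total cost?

93

Use suppliers in increasing cost order.
Take 18 from Supplier R at 1.8 ; need 23 more.
Supplier H at 2.4: take all 14 CPU-hours ; 9 still needed.
Supplier D at 3.0: take 9 of its 12 ; requirement met.
Supplier 28: unused.
Cost = 18×1.8 + 14×2.4 + 9×3.0 = 93.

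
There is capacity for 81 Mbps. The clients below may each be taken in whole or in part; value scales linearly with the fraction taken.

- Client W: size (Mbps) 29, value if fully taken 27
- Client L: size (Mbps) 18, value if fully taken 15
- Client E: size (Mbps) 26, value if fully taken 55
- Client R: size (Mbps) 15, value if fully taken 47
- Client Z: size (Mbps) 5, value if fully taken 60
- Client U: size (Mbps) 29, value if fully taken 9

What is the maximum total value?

194

Best value per unit of size first: Client Z 60/5≈12, Client R 47/15≈3.13, Client E 55/26≈2.12, Client W 27/29≈0.931, Client L 15/18≈0.833, Client U 9/29≈0.31.
All 5 Mbps of Client Z fit (value 60) → 76 remain.
Take all of Client R (15 Mbps, value 47) → 61 Mbps left.
Take all of Client E (26 Mbps, value 55) → 35 Mbps left.
Take all of Client W (29 Mbps, value 27) → 6 Mbps left.
Only 6 Mbps remain; take 6/18 of Client L for value 15×6/18 = 5.
Total value = 194.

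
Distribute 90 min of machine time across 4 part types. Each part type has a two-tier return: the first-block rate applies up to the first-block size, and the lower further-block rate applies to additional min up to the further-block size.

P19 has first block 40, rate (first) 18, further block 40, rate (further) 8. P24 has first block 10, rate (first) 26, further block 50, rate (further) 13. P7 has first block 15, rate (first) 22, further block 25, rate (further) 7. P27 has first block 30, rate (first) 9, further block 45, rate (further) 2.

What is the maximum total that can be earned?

1635

Order all 8 blocks by rate: P24/tier1 26 > P7/tier1 22 > P19/tier1 18 > P24/tier2 13 > P27/tier1 9 > P19/tier2 8 > P7/tier2 7 > P27/tier2 2.
Fill P24 tier1 block (10 at 26) ; 80 left.
P7 tier1 at 22: fill all 15 ; 65 left.
P19/tier1 (18): +40 ; 25 left.
P24 tier2 at 13: only 25 left, fill 25.
Total = 26×10 + 22×15 + 18×40 + 13×25 = 1635.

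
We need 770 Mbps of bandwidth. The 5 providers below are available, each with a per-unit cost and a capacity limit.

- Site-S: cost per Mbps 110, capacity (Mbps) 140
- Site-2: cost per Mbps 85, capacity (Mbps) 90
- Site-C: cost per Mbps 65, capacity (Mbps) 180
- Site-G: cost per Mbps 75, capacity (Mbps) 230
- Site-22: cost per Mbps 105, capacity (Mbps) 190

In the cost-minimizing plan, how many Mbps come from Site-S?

Fill from the cheapest provider first.
Site-C at 65: take all 180 Mbps → 590 still needed.
Site-G (75): use full 230 → 360 Mbps to go.
Site-2 (85): use full 90 → 270 Mbps to go.
Take 190 from Site-22 at 105 → need 80 more.
Take 80 from Site-S at 110 to finish.

80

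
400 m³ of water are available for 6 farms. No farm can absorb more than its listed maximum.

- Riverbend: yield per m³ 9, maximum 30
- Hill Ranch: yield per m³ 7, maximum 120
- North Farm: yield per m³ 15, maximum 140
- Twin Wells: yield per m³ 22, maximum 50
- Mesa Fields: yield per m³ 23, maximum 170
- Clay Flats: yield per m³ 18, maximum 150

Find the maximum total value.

8160

Order the farms by yield per m³: Mesa Fields 23 > Twin Wells 22 > Clay Flats 18 > North Farm 15 > Riverbend 9 > Hill Ranch 7.
Mesa Fields takes 170 to reach its cap of 170 → 230 left.
Give Twin Wells 50 to hit its cap of 50 → 180 left.
Clay Flats takes 150 to reach its cap of 150 → 30 left.
North Farm: +30 (room for 140) → 30. Pool exhausted.
Total = 15×30 + 22×50 + 23×170 + 18×150 = 8160.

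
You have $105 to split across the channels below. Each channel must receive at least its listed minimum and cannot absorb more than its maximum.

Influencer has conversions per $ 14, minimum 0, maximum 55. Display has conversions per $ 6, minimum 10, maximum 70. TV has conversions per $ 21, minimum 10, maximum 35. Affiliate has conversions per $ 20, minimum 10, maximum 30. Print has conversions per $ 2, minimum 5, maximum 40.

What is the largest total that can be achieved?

Meeting every minimum uses 0+10+10+10+5 = 35 $, leaving 70.
Order the channels by conversions per $: TV 21 > Affiliate 20 > Influencer 14 > Display 6 > Print 2.
TV: +25 to 35 (cap) → 45 left.
Affiliate: +20 to 30 (cap) → 25 left.
Only 25 left; Influencer takes them to reach 25.
Total = 14×25 + 6×10 + 21×35 + 20×30 + 2×5 = 1755.

1755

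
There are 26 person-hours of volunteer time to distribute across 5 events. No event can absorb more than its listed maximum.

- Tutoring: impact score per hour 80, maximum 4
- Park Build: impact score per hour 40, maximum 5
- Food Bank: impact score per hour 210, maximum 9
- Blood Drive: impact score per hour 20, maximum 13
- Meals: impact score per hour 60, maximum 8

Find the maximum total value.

2890

Rank by impact score per hour: Food Bank 210 > Tutoring 80 > Meals 60 > Park Build 40 > Blood Drive 20.
Give Food Bank 9 to hit its cap of 9 ; 17 left.
Tutoring takes 4 to reach its cap of 4 ; 13 left.
Give Meals 8 to hit its cap of 8 ; 5 left.
Park Build: +5 to 5 (cap) ; 0 left.
Total = 80×4 + 40×5 + 210×9 + 60×8 = 2890.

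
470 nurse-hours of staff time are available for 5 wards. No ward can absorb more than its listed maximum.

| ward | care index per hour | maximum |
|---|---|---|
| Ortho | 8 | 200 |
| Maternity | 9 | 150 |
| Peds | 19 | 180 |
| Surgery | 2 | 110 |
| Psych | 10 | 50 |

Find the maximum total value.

Highest care index per hour first: Peds 19 > Psych 10 > Maternity 9 > Ortho 8 > Surgery 2.
Give Peds 180 to hit its cap of 180 → 290 left.
Psych takes 50 to reach its cap of 50 → 240 left.
Give Maternity 150 to hit its cap of 150 → 90 left.
Only 90 left; Ortho takes them to reach 90.
Total = 8×90 + 9×150 + 19×180 + 10×50 = 5990.

5990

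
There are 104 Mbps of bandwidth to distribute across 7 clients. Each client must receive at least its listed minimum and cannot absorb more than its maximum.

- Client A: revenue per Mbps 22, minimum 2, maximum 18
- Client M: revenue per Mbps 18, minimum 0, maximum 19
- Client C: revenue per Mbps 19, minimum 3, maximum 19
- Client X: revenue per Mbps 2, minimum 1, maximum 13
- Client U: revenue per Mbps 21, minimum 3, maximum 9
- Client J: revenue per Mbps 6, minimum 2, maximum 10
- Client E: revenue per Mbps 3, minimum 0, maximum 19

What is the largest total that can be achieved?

1425

Meeting every minimum uses 2+0+3+1+3+2+0 = 11 Mbps, leaving 93.
Highest revenue per Mbps first: Client A 22 > Client U 21 > Client C 19 > Client M 18 > Client J 6 > Client E 3 > Client X 2.
Client A takes 16 more to reach its cap of 18 ; 77 left.
Client U takes 6 more to reach its cap of 9 ; 71 left.
Give Client C 16 more to hit its cap of 19 ; 55 left.
Give Client M 19 more to hit its cap of 19 ; 36 left.
Client J takes 8 more to reach its cap of 10 ; 28 left.
Client E takes 19 more to reach its cap of 19 ; 9 left.
Only 9 left; Client X takes them to reach 10.
Total = 22×18 + 18×19 + 19×19 + 2×10 + 21×9 + 6×10 + 3×19 = 1425.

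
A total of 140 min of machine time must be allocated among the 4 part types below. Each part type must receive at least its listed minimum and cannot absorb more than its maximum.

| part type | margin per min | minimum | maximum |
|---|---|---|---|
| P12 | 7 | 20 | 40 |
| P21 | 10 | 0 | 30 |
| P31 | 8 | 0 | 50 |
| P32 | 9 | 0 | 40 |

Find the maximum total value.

Meeting every minimum uses 20+0+0+0 = 20 min, leaving 120.
Highest margin per min first: P21 10 > P32 9 > P31 8 > P12 7.
P21 takes 30 more to reach its cap of 30 — 90 left.
Give P32 40 more to hit its cap of 40 — 50 left.
Give P31 50 more to hit its cap of 50 — 0 left.
Total = 7×20 + 10×30 + 8×50 + 9×40 = 1200.

1200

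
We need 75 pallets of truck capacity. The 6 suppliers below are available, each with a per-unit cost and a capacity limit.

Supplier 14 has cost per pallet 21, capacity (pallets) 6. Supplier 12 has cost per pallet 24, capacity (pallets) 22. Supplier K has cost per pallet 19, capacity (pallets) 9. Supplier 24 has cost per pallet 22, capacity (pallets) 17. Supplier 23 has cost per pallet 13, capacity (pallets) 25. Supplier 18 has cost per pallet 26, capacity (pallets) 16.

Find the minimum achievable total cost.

1428

Cheapest first:
Take 25 from Supplier 23 at 13 ; need 50 more.
Take 9 from Supplier K at 19 ; need 41 more.
Take 6 from Supplier 14 at 21 ; need 35 more.
Supplier 24 at 22: take all 17 pallets ; 18 still needed.
Take 18 from Supplier 12 at 24 to finish.
Supplier 18: unused.
Cost = 25×13 + 9×19 + 6×21 + 17×22 + 18×24 = 1428.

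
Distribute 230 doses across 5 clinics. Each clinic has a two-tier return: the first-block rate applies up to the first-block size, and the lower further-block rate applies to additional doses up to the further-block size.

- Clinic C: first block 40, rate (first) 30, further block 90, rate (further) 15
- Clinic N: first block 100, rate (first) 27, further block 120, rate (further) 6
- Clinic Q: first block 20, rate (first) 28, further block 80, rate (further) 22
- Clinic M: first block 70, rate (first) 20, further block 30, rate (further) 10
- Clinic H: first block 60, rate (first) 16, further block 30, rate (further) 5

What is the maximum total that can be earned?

6000

Order all 10 blocks by rate: Clinic C/tier1 30 > Clinic Q/tier1 28 > Clinic N/tier1 27 > Clinic Q/tier2 22 > Clinic M/tier1 20 > Clinic H/tier1 16 > Clinic C/tier2 15 > Clinic M/tier2 10 > Clinic N/tier2 6 > Clinic H/tier2 5.
Clinic C/tier1 (30): +40 → 190 left.
Fill Clinic Q tier1 block (20 at 28) → 170 left.
Fill Clinic N tier1 block (100 at 27) → 70 left.
70 remain; put them into Clinic Q tier2 at 22.
Total = 30×40 + 28×20 + 27×100 + 22×70 = 6000.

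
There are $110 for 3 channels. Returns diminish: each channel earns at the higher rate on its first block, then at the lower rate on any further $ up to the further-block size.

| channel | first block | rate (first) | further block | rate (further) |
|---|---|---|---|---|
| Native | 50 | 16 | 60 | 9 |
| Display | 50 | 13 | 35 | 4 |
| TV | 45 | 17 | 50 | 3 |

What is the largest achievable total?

Rank every tier by rate: TV/tier1 17 > Native/tier1 16 > Display/tier1 13 > Native/tier2 9 > Display/tier2 4 > TV/tier2 3.
TV tier1 at 17: fill all 45 — 65 left.
Native/tier1 (16): +50 — 15 left.
15 remain; put them into Display tier1 at 13.
Total = 17×45 + 16×50 + 13×15 = 1760.

1760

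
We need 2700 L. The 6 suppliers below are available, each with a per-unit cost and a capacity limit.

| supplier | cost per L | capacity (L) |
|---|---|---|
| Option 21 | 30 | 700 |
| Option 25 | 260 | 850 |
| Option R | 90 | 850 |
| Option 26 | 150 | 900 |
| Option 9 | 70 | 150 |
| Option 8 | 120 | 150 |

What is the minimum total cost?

253500

Fill from the cheapest supplier first.
Take 700 from Option 21 at 30 → need 2000 more.
Take 150 from Option 9 at 70 → need 1850 more.
Option R at 90: take all 850 L → 1000 still needed.
Take 150 from Option 8 at 120 → need 850 more.
Option 26 (150): take the remaining 850 → done.
Option 25: unused.
Cost = 700×30 + 150×70 + 850×90 + 150×120 + 850×150 = 253500.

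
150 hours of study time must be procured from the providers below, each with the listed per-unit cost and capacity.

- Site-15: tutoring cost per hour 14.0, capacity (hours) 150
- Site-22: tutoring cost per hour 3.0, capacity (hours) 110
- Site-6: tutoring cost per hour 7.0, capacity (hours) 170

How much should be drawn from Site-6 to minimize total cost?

40

Fill from the cheapest provider first.
Take 110 from Site-22 at 3.0 → need 40 more.
Site-6 at 7.0: take 40 of its 170 → requirement met.
Site-15: unused.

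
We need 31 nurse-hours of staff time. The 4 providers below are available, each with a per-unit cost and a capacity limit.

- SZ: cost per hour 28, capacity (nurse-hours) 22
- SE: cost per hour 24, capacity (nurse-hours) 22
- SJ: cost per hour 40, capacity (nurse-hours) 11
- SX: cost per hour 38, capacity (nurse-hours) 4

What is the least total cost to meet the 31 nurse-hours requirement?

780

Use providers in increasing cost order.
Take 22 from SE at 24 → need 9 more.
SZ at 28: take 9 of its 22 → requirement met.
SX, SJ: unused.
Cost = 22×24 + 9×28 = 780.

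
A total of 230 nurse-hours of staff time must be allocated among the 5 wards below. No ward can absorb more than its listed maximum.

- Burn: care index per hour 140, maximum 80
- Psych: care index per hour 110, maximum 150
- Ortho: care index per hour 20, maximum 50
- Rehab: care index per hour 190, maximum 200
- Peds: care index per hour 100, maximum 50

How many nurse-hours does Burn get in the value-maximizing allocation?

30

Highest care index per hour first: Rehab 190 > Burn 140 > Psych 110 > Peds 100 > Ortho 20.
Give Rehab 200 to hit its cap of 200 ; 30 left.
Only 30 left; Burn takes them to reach 30.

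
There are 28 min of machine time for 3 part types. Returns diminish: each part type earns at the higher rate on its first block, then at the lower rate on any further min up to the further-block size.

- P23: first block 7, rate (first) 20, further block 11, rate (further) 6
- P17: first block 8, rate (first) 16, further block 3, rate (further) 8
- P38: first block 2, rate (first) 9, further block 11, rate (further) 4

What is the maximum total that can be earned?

Order all 6 blocks by rate: P23/T1 20 > P17/T1 16 > P38/T1 9 > P17/T2 8 > P23/T2 6 > P38/T2 4.
P23/T1 (20): +7 → 21 left.
Fill P17 T1 block (8 at 16) → 13 left.
Fill P38 T1 block (2 at 9) → 11 left.
P17/T2 (8): +3 → 8 left.
P23/T2: +8 of 11 at 6; pool empty.
Total = 20×7 + 16×8 + 9×2 + 8×3 + 6×8 = 358.

358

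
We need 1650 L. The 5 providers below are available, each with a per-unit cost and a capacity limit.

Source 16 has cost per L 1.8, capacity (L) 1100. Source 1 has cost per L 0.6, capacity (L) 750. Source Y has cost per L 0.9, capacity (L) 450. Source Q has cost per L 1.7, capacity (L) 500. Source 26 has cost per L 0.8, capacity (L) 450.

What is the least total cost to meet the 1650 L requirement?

1215

Use providers in increasing cost order.
Source 1 at 0.6: take all 750 L — 900 still needed.
Source 26 (0.8): use full 450 — 450 L to go.
Source Y (0.9): use full 450 — 0 L to go.
Source Q, Source 16: unused.
Cost = 750×0.6 + 450×0.8 + 450×0.9 = 1215.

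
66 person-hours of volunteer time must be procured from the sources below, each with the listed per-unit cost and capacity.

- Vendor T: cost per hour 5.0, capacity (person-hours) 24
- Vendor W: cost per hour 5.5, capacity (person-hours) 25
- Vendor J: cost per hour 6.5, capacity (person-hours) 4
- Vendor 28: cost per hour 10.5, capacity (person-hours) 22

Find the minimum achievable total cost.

Use sources in increasing cost order.
Vendor T (5.0): use full 24 → 42 person-hours to go.
Vendor W at 5.5: take all 25 person-hours → 17 still needed.
Take 4 from Vendor J at 6.5 → need 13 more.
Take 13 from Vendor 28 at 10.5 to finish.
Cost = 24×5.0 + 25×5.5 + 4×6.5 + 13×10.5 = 420.

420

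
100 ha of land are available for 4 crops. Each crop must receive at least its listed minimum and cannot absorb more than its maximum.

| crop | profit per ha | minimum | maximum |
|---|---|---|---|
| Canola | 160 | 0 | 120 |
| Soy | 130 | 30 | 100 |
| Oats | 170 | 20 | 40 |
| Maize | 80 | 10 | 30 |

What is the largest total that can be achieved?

Meeting every minimum uses 0+30+20+10 = 60 ha, leaving 40.
Order the crops by profit per ha: Oats 170 > Canola 160 > Soy 130 > Maize 80.
Oats: +20 to 40 (cap) → 20 left.
Canola has room for 120 more but only 20 remain, so it gets 20.
Total = 160×20 + 130×30 + 170×40 + 80×10 = 14700.

14700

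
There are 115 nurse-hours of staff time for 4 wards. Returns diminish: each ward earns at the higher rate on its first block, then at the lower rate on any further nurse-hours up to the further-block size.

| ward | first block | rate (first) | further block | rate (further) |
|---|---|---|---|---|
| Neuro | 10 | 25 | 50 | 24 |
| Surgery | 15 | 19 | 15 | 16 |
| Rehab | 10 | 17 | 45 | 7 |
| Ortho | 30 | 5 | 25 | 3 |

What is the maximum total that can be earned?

2250

Treat each block as its own option and order by rate: Neuro/tier1 25 > Neuro/tier2 24 > Surgery/tier1 19 > Rehab/tier1 17 > Surgery/tier2 16 > Rehab/tier2 7 > Ortho/tier1 5 > Ortho/tier2 3.
Fill Neuro tier1 block (10 at 25) — 105 left.
Neuro tier2 at 24: fill all 50 — 55 left.
Surgery tier1 at 19: fill all 15 — 40 left.
Rehab tier1 at 17: fill all 10 — 30 left.
Fill Surgery tier2 block (15 at 16) — 15 left.
Rehab/tier2: +15 of 45 at 7; pool empty.
Total = 25×10 + 24×50 + 19×15 + 17×10 + 16×15 + 7×15 = 2250.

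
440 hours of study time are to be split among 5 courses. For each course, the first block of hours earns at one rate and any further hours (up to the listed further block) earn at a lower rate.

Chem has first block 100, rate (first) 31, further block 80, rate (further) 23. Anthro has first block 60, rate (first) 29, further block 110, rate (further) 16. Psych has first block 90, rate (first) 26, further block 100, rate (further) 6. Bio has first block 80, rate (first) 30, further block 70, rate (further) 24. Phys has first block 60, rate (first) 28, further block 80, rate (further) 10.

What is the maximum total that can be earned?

12460

Order all 10 blocks by rate: Chem/tier1 31 > Bio/tier1 30 > Anthro/tier1 29 > Phys/tier1 28 > Psych/tier1 26 > Bio/tier2 24 > Chem/tier2 23 > Anthro/tier2 16 > Phys/tier2 10 > Psych/tier2 6.
Fill Chem tier1 block (100 at 31) — 340 left.
Bio tier1 at 30: fill all 80 — 260 left.
Fill Anthro tier1 block (60 at 29) — 200 left.
Phys tier1 at 28: fill all 60 — 140 left.
Psych tier1 at 26: fill all 90 — 50 left.
50 remain; put them into Bio tier2 at 24.
Total = 31×100 + 30×80 + 29×60 + 28×60 + 26×90 + 24×50 = 12460.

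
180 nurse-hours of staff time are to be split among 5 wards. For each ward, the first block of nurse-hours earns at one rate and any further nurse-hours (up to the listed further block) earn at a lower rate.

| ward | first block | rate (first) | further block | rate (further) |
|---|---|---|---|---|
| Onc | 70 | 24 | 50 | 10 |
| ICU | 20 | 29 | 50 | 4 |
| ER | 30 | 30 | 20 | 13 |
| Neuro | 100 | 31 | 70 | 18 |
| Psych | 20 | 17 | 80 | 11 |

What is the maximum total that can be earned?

5300

Order all 10 blocks by rate: Neuro/T1 31 > ER/T1 30 > ICU/T1 29 > Onc/T1 24 > Neuro/T2 18 > Psych/T1 17 > ER/T2 13 > Psych/T2 11 > Onc/T2 10 > ICU/T2 4.
Neuro T1 at 31: fill all 100 — 80 left.
ER/T1 (30): +30 — 50 left.
ICU T1 at 29: fill all 20 — 30 left.
30 remain; put them into Onc T1 at 24.
Total = 31×100 + 30×30 + 29×20 + 24×30 = 5300.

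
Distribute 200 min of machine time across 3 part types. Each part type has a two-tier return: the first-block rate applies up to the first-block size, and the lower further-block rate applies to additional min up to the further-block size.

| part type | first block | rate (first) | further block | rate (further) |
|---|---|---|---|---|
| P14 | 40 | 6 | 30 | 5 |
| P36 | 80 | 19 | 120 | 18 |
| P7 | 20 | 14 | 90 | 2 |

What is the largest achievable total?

Order all 6 blocks by rate: P36/tier1 19 > P36/tier2 18 > P7/tier1 14 > P14/tier1 6 > P14/tier2 5 > P7/tier2 2.
Fill P36 tier1 block (80 at 19) ; 120 left.
P36/tier2 (18): +120 ; 0 left.
Total = 19×80 + 18×120 = 3680.

3680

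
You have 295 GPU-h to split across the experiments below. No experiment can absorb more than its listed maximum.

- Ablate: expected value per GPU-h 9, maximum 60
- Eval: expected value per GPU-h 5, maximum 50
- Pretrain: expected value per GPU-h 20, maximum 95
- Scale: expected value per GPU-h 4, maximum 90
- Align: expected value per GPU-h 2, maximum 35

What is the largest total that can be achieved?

3050

Order the experiments by expected value per GPU-h: Pretrain 20 > Ablate 9 > Eval 5 > Scale 4 > Align 2.
Pretrain: +95 to 95 (cap) — 200 left.
Ablate takes 60 to reach its cap of 60 — 140 left.
Eval: +50 to 50 (cap) — 90 left.
Scale: +90 to 90 (cap) — 0 left.
Total = 9×60 + 5×50 + 20×95 + 4×90 = 3050.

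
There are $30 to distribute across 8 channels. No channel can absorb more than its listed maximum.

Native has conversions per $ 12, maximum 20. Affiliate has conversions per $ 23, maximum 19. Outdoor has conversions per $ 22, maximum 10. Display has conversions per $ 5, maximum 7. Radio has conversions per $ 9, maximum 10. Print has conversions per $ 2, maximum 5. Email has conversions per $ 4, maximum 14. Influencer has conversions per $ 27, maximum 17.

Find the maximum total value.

Order the channels by conversions per $: Influencer 27 > Affiliate 23 > Outdoor 22 > Native 12 > Radio 9 > Display 5 > Email 4 > Print 2.
Influencer: +17 to 17 (cap) ; 13 left.
Only 13 left; Affiliate takes them to reach 13.
Total = 23×13 + 27×17 = 758.

758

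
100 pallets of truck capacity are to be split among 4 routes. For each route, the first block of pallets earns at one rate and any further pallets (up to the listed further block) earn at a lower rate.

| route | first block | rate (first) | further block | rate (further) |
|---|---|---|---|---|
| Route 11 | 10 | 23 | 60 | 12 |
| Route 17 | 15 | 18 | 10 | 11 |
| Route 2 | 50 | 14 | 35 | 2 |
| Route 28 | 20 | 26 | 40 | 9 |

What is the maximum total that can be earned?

Rank every tier by rate: Route 28/T1 26 > Route 11/T1 23 > Route 17/T1 18 > Route 2/T1 14 > Route 11/T2 12 > Route 17/T2 11 > Route 28/T2 9 > Route 2/T2 2.
Fill Route 28 T1 block (20 at 26) ; 80 left.
Route 11 T1 at 23: fill all 10 ; 70 left.
Route 17/T1 (18): +15 ; 55 left.
Route 2/T1 (14): +50 ; 5 left.
Route 11 T2 at 12: only 5 left, fill 5.
Total = 26×20 + 23×10 + 18×15 + 14×50 + 12×5 = 1780.

1780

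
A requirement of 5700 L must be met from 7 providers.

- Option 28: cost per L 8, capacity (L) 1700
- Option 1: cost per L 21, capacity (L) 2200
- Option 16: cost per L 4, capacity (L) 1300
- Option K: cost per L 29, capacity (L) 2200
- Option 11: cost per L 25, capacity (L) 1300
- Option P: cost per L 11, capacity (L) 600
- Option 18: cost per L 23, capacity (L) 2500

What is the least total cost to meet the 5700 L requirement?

69500

Cheapest first:
Option 16 at 4: take all 1300 L — 4400 still needed.
Option 28 at 8: take all 1700 L — 2700 still needed.
Option P at 11: take all 600 L — 2100 still needed.
Take 2100 from Option 1 at 21 to finish.
Option 18, Option 11, Option K: unused.
Cost = 1300×4 + 1700×8 + 600×11 + 2100×21 = 69500.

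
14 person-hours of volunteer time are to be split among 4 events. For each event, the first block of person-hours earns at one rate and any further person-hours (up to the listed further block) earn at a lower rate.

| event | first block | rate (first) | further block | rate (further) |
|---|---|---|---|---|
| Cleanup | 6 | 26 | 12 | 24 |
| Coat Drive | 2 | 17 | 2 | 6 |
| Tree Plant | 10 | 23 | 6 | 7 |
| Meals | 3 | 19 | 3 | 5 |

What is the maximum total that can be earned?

Treat each block as its own option and order by rate: Cleanup/tier1 26 > Cleanup/tier2 24 > Tree Plant/tier1 23 > Meals/tier1 19 > Coat Drive/tier1 17 > Tree Plant/tier2 7 > Coat Drive/tier2 6 > Meals/tier2 5.
Cleanup/tier1 (26): +6 ; 8 left.
Cleanup/tier2: +8 of 12 at 24; pool empty.
Total = 26×6 + 24×8 = 348.

348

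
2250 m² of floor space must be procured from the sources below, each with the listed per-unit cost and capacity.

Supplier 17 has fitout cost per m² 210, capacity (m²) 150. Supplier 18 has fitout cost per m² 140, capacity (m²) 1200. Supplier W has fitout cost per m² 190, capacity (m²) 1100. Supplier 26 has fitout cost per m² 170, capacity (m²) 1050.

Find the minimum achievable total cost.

346500

Use sources in increasing cost order.
Take 1200 from Supplier 18 at 140 → need 1050 more.
Supplier 26 (170): use full 1050 → 0 m² to go.
Supplier W, Supplier 17: unused.
Cost = 1200×140 + 1050×170 = 346500.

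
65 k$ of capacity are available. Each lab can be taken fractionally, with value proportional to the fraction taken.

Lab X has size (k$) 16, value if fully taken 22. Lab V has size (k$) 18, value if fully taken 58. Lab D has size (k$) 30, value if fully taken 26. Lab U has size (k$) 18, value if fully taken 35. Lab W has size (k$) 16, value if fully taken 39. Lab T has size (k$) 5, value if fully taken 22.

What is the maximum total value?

165

Best value per unit of size first: Lab T 22/5≈4.4, Lab V 58/18≈3.22, Lab W 39/16≈2.44, Lab U 35/18≈1.94, Lab X 22/16≈1.38, Lab D 26/30≈0.867.
Take all of Lab T (5 k$, value 22) ; 60 k$ left.
All 18 k$ of Lab V fit (value 58) ; 42 remain.
Lab W: take in full, 16 k$ for value 39 ; 26 left.
All 18 k$ of Lab U fit (value 35) ; 8 remain.
Only 8 k$ remain; take 8/16 of Lab X for value 22×8/16 = 11.
Total value = 165.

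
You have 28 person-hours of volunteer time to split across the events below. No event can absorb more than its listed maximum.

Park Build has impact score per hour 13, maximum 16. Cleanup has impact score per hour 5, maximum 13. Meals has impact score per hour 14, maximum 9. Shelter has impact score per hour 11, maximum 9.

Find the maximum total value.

367

Rank by impact score per hour: Meals 14 > Park Build 13 > Shelter 11 > Cleanup 5.
Meals takes 9 to reach its cap of 9 ; 19 left.
Give Park Build 16 to hit its cap of 16 ; 3 left.
Only 3 left; Shelter takes them to reach 3.
Total = 13×16 + 14×9 + 11×3 = 367.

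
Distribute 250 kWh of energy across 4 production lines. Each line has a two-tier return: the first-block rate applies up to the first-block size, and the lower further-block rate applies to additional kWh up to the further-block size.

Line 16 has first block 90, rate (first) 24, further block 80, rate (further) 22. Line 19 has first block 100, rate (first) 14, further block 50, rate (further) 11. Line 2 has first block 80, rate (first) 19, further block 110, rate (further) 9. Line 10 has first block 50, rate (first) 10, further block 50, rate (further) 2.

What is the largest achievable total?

5440

Order all 8 blocks by rate: Line 16/tier1 24 > Line 16/tier2 22 > Line 2/tier1 19 > Line 19/tier1 14 > Line 19/tier2 11 > Line 10/tier1 10 > Line 2/tier2 9 > Line 10/tier2 2.
Line 16/tier1 (24): +90 — 160 left.
Fill Line 16 tier2 block (80 at 22) — 80 left.
Line 2 tier1 at 19: fill all 80 — 0 left.
Total = 24×90 + 22×80 + 19×80 = 5440.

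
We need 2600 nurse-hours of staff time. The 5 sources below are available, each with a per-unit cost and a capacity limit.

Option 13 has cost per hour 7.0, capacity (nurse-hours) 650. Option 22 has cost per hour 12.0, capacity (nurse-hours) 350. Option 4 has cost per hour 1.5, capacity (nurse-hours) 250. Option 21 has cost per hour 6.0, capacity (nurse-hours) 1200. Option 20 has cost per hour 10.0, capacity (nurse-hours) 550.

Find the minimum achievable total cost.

17125

Cheapest first:
Option 4 (1.5): use full 250 ; 2350 nurse-hours to go.
Option 21 at 6.0: take all 1200 nurse-hours ; 1150 still needed.
Option 13 (7.0): use full 650 ; 500 nurse-hours to go.
Option 20 at 10.0: take 500 of its 550 ; requirement met.
Option 22: unused.
Cost = 250×1.5 + 1200×6.0 + 650×7.0 + 500×10.0 = 17125.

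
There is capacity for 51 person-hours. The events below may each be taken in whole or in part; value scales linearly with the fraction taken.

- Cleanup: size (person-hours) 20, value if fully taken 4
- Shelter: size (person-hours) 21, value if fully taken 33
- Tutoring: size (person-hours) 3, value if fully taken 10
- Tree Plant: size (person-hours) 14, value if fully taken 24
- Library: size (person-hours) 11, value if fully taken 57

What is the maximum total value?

Rank by value-to-size ratio: Library 57/11≈5.18, Tutoring 10/3≈3.33, Tree Plant 24/14≈1.71, Shelter 33/21≈1.57, Cleanup 4/20≈0.2.
All 11 person-hours of Library fit (value 57) → 40 remain.
Take all of Tutoring (3 person-hours, value 10) → 37 person-hours left.
Tree Plant: take in full, 14 person-hours for value 24 → 23 left.
Take all of Shelter (21 person-hours, value 33) → 2 person-hours left.
2 person-hours left: a 2/20 share of Cleanup gives 4×2/20 = 0.4.
Total value = 124.4.

124.4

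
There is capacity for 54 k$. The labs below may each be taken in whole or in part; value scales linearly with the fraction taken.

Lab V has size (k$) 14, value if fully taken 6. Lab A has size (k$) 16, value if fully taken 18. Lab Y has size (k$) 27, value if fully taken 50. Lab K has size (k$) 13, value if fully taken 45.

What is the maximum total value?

110.75

Rank by value-to-size ratio: Lab K 45/13≈3.46, Lab Y 50/27≈1.85, Lab A 18/16≈1.12, Lab V 6/14≈0.429.
Lab K: take in full, 13 k$ for value 45 — 41 left.
Lab Y: take in full, 27 k$ for value 50 — 14 left.
Fill the last 14 k$ with part of Lab A: 14/16 of it earns 15.75.
Total value = 110.75.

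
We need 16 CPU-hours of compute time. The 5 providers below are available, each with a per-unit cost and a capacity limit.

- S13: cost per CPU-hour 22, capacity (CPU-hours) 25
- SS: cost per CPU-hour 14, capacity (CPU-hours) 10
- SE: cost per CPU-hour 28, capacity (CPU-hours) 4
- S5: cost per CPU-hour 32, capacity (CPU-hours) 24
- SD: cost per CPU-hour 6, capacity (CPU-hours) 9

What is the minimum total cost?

Cheapest first:
SD at 6: take all 9 CPU-hours ; 7 still needed.
SS at 14: take 7 of its 10 ; requirement met.
S13, SE, S5: unused.
Cost = 9×6 + 7×14 = 152.

152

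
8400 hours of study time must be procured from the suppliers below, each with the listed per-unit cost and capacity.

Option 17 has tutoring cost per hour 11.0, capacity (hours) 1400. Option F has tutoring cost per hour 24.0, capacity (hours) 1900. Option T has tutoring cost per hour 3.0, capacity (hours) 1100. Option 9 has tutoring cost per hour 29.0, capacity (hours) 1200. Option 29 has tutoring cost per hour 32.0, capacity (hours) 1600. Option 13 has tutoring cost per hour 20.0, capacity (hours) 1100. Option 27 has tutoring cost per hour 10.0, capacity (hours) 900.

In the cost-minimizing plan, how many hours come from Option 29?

800

Cheapest first:
Option T (3.0): use full 1100 → 7300 hours to go.
Take 900 from Option 27 at 10.0 → need 6400 more.
Option 17 (11.0): use full 1400 → 5000 hours to go.
Option 13 at 20.0: take all 1100 hours → 3900 still needed.
Option F at 24.0: take all 1900 hours → 2000 still needed.
Take 1200 from Option 9 at 29.0 → need 800 more.
Take 800 from Option 29 at 32.0 to finish.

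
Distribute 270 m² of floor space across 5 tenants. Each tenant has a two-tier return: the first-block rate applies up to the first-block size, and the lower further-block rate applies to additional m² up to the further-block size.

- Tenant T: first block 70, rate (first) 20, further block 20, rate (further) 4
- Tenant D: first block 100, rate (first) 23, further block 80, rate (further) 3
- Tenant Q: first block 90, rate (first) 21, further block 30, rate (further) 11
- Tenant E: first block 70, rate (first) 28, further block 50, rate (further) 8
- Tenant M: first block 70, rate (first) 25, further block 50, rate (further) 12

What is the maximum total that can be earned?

6640

Order all 10 blocks by rate: Tenant E/T1 28 > Tenant M/T1 25 > Tenant D/T1 23 > Tenant Q/T1 21 > Tenant T/T1 20 > Tenant M/T2 12 > Tenant Q/T2 11 > Tenant E/T2 8 > Tenant T/T2 4 > Tenant D/T2 3.
Tenant E T1 at 28: fill all 70 — 200 left.
Tenant M T1 at 25: fill all 70 — 130 left.
Tenant D/T1 (23): +100 — 30 left.
Tenant Q T1 at 21: only 30 left, fill 30.
Total = 28×70 + 25×70 + 23×100 + 21×30 = 6640.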